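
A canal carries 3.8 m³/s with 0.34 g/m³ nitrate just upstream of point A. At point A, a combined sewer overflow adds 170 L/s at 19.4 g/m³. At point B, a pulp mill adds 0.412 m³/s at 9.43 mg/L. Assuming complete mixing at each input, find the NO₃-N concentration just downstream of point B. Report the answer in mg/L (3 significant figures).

170 L/s = 0.17 m³/s.
After input A: C = (3.8·0.34 + 0.17·19.4) / 3.97 = 1.156 mg/L.
After input B: C = (3.97·1.156 + 0.412·9.43) / 4.382 = 1.934 mg/L.

1.93 mg/L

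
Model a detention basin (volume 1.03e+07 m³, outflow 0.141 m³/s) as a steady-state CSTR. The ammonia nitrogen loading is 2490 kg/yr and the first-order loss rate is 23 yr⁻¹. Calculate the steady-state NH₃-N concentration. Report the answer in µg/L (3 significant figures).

10.3 µg/L

Outflow Q = 0.141 m³/s × 3.156e+07 s/yr = 4.45e+06 m³/yr.
Steady-state CSTR mass balance: W = Q·C + k·V·C, so C = W/(Q + kV).
Q + kV = 4.45e+06 + 23·1.03e+07 = 2.413e+08 m³/yr.
C = 2490/2.413e+08 = 1.032e-05 kg/m³ = 0.01032 mg/L = 10.32 µg/L.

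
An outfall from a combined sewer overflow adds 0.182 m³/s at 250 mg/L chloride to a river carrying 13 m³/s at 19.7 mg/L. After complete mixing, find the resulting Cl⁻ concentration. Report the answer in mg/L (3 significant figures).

Flow-weighted mixing gives C = (0.182·250 + 13·19.7) / (0.182 + 13) = 301.6/13.18 = 22.88 mg/L.

22.9 mg/L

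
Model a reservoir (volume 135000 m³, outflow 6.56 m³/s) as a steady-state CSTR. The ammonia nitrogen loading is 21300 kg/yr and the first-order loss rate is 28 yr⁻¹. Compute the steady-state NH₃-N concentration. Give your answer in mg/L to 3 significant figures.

0.101 mg/L

Outflow Q = 6.56 m³/s × 3.156e+07 s/yr = 2.07e+08 m³/yr.
Steady-state CSTR mass balance: W = Q·C + k·V·C, so C = W/(Q + kV).
Q + kV = 2.07e+08 + 28·135000 = 2.108e+08 m³/yr.
C = 21300/2.108e+08 = 0.000101 kg/m³ = 0.101 mg/L.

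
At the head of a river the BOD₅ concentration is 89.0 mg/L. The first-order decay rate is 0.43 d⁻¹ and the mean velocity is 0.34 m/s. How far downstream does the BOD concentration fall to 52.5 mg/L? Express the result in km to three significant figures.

36.1 km

From C = C₀·e^(−kt), t = ln(C₀/C)/k = ln(89.0/52.5)/0.43 = 0.5278/0.43 = 1.227 d.
Distance = v·t = 0.34 m/s × 1.061e+05 s = 3.606e+04 m = 36.06 km.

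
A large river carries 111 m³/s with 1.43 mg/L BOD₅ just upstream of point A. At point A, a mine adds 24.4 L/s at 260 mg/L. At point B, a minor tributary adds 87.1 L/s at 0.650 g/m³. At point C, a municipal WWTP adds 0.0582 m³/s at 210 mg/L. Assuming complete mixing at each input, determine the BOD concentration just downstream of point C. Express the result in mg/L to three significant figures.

24.4 L/s = 0.0244 m³/s.
After input A: C = (111·1.43 + 0.0244·260) / 111 = 1.487 mg/L.
87.1 L/s = 0.0871 m³/s.
After input B: C = (111·1.487 + 0.0871·0.65) / 111.1 = 1.486 mg/L.
After input C: C = (111.1·1.486 + 0.0582·210) / 111.2 = 1.595 mg/L.

1.60 mg/L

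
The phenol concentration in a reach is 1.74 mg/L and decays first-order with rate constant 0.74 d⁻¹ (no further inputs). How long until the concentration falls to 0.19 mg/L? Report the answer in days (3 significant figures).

t = ln(C₀/C)/k = ln(1.74/0.19)/0.74 = 2.215/0.74 = 2.993 d.

2.99 d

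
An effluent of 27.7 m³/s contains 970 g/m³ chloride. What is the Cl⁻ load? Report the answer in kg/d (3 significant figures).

2.32e+06 kg/d

Mass flux = Q·C = 27.7 m³/s × 970 g/m³ = 2.687e+04 g/s.
= 2.687e+04 g/s × 86.4 = 2.321e+06 kg/d.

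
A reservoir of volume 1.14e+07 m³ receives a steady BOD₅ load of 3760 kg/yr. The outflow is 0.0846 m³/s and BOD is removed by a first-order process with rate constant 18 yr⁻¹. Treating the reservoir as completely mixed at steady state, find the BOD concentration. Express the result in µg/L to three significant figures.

Outflow Q = 0.0846 m³/s × 3.156e+07 s/yr = 2.67e+06 m³/yr.
Steady-state CSTR mass balance: W = Q·C + k·V·C, so C = W/(Q + kV).
Q + kV = 2.67e+06 + 18·1.14e+07 = 2.079e+08 m³/yr.
C = 3760/2.079e+08 = 1.809e-05 kg/m³ = 0.01809 mg/L = 18.09 µg/L.

18.1 µg/L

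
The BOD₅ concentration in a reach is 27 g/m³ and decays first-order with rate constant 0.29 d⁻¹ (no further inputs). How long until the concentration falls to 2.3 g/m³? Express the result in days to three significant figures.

8.49 d

t = ln(C₀/C)/k = ln(27/2.3)/0.29 = 2.463/0.29 = 8.493 d.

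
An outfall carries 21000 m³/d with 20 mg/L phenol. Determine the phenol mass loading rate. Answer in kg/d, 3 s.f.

420 kg/d

21000 m³/d = 0.2431 m³/s.
Mass flux = Q·C = 0.2431 m³/s × 20 g/m³ = 4.861 g/s.
= 4.861 g/s × 86.4 = 420 kg/d.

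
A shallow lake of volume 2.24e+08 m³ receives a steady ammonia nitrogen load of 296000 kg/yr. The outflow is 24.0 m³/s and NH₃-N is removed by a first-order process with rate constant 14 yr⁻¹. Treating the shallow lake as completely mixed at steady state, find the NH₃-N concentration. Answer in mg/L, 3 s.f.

0.0760 mg/L

Outflow Q = 24.0 m³/s × 3.156e+07 s/yr = 7.574e+08 m³/yr.
Steady-state CSTR mass balance: W = Q·C + k·V·C, so C = W/(Q + kV).
Q + kV = 7.574e+08 + 14·2.24e+08 = 3.893e+09 m³/yr.
C = 296000/3.893e+09 = 7.603e-05 kg/m³ = 0.07603 mg/L.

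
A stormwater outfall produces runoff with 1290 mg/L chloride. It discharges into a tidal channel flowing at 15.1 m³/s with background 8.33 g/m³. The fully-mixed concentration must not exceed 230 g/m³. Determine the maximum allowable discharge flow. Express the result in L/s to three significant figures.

Mass balance at complete mixing: C_std·(Q_w + Q_r) = Q_w·C_e + Q_r·C_b.
Rearranging, Q_w = Q_r·(C_std − C_b)/(C_e − C_std) = 15.1·(230 − 8.33) / (1290 − 230) = 3.158 m³/s.
= 3158 L/s.

3160 L/s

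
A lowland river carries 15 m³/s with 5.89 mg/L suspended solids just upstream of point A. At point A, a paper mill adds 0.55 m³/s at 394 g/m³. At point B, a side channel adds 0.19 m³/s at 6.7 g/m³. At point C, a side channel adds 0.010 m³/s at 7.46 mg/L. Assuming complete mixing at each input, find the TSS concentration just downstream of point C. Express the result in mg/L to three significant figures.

19.5 mg/L

After input A: C = (15·5.89 + 0.55·394) / 15.55 = 19.62 mg/L.
After input B: C = (15.55·19.62 + 0.19·6.7) / 15.74 = 19.46 mg/L.
After input C: C = (15.74·19.46 + 0.01·7.46) / 15.75 = 19.45 mg/L.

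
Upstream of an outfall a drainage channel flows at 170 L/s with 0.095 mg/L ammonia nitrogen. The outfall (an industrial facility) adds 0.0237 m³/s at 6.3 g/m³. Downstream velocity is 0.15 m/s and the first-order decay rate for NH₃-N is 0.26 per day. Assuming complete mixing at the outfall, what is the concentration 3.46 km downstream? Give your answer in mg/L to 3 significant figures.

0.797 mg/L

170 L/s = 0.17 m³/s.
After complete mixing, C₀ = (0.0237·6.3 + 0.17·0.095) / 0.1937 = 0.8542 mg/L.
Travel time t = 3460 m / 0.15 m/s = 2.307e+04 s = 0.267 d.
C = 0.8542·exp(−0.26·0.267) = 0.8542·0.9329 = 0.7969 mg/L.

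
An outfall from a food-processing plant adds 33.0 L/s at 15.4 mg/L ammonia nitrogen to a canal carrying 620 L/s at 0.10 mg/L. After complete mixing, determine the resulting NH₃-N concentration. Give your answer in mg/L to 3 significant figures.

33.0 L/s = 0.033 m³/s.
620 L/s = 0.62 m³/s.
Conservation of mass across the mixing zone: C = (0.033·15.4 + 0.62·0.1) / (0.033 + 0.62) = 0.5702/0.653 = 0.8732 mg/L.

0.873 mg/L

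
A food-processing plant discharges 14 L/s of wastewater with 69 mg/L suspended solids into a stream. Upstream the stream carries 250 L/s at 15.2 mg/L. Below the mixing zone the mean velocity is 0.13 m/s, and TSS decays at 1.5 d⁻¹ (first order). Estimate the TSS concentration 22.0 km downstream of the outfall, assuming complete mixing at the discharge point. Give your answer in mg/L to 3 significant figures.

0.956 mg/L

14 L/s = 0.014 m³/s.
250 L/s = 0.25 m³/s.
After complete mixing, C₀ = (0.014·69 + 0.25·15.2) / 0.264 = 18.05 mg/L.
Travel time t = 2.2e+04 m / 0.13 m/s = 1.692e+05 s = 1.959 d.
C = 18.05·exp(−1.5·1.959) = 18.05·0.05297 = 0.9563 mg/L.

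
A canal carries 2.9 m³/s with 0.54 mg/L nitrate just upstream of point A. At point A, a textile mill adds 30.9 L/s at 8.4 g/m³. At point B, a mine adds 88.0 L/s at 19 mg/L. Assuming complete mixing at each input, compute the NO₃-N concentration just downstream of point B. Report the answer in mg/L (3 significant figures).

30.9 L/s = 0.0309 m³/s.
After input A: C = (2.9·0.54 + 0.0309·8.4) / 2.931 = 0.6229 mg/L.
88.0 L/s = 0.088 m³/s.
After input B: C = (2.931·0.6229 + 0.088·19) / 3.019 = 1.159 mg/L.

1.16 mg/L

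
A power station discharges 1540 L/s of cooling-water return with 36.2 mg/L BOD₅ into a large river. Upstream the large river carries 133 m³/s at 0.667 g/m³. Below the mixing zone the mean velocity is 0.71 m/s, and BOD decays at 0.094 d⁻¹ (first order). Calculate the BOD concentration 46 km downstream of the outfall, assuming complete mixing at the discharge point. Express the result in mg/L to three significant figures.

1540 L/s = 1.54 m³/s.
After complete mixing, C₀ = (1.54·36.2 + 133·0.667) / 134.5 = 1.074 mg/L.
Travel time t = 4.6e+04 m / 0.71 m/s = 6.479e+04 s = 0.7499 d.
C = 1.074·exp(−0.094·0.7499) = 1.074·0.9319 = 1.001 mg/L.

1.00 mg/L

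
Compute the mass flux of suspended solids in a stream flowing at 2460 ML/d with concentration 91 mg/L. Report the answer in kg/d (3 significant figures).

2460 ML/d = 28.47 m³/s.
Mass flux = Q·C = 28.47 m³/s × 91 g/m³ = 2591 g/s.
= 2591 g/s × 86.4 = 2.239e+05 kg/d.

224000 kg/d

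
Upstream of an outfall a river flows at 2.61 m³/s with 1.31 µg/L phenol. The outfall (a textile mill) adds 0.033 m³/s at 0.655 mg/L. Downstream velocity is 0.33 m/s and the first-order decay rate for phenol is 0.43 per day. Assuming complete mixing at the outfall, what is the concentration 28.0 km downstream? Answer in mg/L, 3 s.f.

1.31 µg/L = 0.00131 mg/L.
After complete mixing, C₀ = (0.033·0.655 + 2.61·0.00131) / 2.643 = 0.009472 mg/L.
Travel time t = 2.8e+04 m / 0.33 m/s = 8.485e+04 s = 0.982 d.
C = 0.009472·exp(−0.43·0.982) = 0.009472·0.6556 = 0.006209 mg/L.

0.00621 mg/L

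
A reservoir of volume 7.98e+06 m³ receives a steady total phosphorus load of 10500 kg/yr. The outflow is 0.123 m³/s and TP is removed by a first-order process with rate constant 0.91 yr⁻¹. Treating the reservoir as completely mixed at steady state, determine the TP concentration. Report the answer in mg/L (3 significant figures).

Outflow Q = 0.123 m³/s × 3.156e+07 s/yr = 3.882e+06 m³/yr.
Steady-state CSTR mass balance: W = Q·C + k·V·C, so C = W/(Q + kV).
Q + kV = 3.882e+06 + 0.91·7.98e+06 = 1.114e+07 m³/yr.
C = 10500/1.114e+07 = 0.0009423 kg/m³ = 0.9423 mg/L.

0.942 mg/L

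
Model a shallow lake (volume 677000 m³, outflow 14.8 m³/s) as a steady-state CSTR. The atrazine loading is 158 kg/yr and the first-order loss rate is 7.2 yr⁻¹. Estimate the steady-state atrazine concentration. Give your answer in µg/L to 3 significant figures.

Outflow Q = 14.8 m³/s × 3.156e+07 s/yr = 4.671e+08 m³/yr.
Steady-state CSTR mass balance: W = Q·C + k·V·C, so C = W/(Q + kV).
Q + kV = 4.671e+08 + 7.2·677000 = 4.719e+08 m³/yr.
C = 158/4.719e+08 = 3.348e-07 kg/m³ = 0.0003348 mg/L = 0.3348 µg/L.

0.335 µg/L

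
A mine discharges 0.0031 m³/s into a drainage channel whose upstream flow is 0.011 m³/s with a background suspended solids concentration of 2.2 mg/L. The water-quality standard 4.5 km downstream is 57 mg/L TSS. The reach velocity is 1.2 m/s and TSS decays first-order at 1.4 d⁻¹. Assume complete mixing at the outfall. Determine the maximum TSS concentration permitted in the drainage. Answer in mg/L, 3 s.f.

Travel time to the compliance point: t = 4500/1.2 = 3750 s = 0.0434 d; decay factor exp(−1.4·0.0434) = 0.941.
So the concentration just after mixing may be at most 57/0.941 = 60.57 mg/L.
Mass balance: 60.57·0.0141 = 0.0031·Cₑ + 0.011·2.2.
Cₑ = (0.8541 − 0.0242) / 0.0031 = 267.7 mg/L.

268 mg/L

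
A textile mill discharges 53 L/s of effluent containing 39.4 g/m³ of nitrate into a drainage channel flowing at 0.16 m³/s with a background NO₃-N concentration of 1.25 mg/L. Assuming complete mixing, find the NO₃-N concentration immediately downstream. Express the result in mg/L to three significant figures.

10.7 mg/L

53 L/s = 0.053 m³/s.
Flow-weighted mixing gives C = (0.053·39.4 + 0.16·1.25) / (0.053 + 0.16) = 2.288/0.213 = 10.74 mg/L.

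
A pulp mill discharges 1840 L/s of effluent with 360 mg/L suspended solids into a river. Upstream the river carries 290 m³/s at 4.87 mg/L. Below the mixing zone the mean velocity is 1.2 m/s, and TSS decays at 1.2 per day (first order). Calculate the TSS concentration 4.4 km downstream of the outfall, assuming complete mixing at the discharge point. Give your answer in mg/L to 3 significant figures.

1840 L/s = 1.84 m³/s.
After complete mixing, C₀ = (1.84·360 + 290·4.87) / 291.8 = 7.109 mg/L.
Travel time t = 4400 m / 1.2 m/s = 3667 s = 0.04244 d.
C = 7.109·exp(−1.2·0.04244) = 7.109·0.9503 = 6.756 mg/L.

6.76 mg/L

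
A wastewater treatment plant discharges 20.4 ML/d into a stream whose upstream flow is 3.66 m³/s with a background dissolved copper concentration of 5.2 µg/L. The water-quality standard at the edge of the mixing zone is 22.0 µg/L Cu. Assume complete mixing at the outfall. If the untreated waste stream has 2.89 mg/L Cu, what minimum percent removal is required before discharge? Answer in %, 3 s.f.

20.4 ML/d = 0.2361 m³/s.
5.2 µg/L = 0.0052 mg/L.
22.0 µg/L = 0.022 mg/L.
Mass balance: 0.022·3.896 = 0.2361·Cₑ + 3.66·0.0052.
Cₑ = (0.08571 − 0.01903) / 0.2361 = 0.2824 mg/L.
Required removal = 1 − 0.2824/2.89 = 90.23 %.

90.2 %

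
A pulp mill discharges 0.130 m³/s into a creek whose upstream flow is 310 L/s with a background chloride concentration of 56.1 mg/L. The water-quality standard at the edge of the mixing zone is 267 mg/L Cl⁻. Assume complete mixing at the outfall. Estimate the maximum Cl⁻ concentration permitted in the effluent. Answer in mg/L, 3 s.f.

310 L/s = 0.31 m³/s.
Mass balance: 267·0.44 = 0.13·Cₑ + 0.31·56.1.
Cₑ = (117.5 − 17.39) / 0.13 = 769.9 mg/L.

770 mg/L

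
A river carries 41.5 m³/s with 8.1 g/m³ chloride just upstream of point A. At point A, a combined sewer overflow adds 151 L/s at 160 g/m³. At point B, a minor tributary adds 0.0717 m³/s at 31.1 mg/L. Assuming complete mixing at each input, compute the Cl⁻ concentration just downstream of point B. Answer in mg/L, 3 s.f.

151 L/s = 0.151 m³/s.
After input A: C = (41.5·8.1 + 0.151·160) / 41.65 = 8.651 mg/L.
After input B: C = (41.65·8.651 + 0.0717·31.1) / 41.72 = 8.689 mg/L.

8.69 mg/L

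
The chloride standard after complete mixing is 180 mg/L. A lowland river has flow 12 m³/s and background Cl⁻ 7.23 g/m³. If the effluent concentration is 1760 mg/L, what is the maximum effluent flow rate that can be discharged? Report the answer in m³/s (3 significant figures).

Mass balance at complete mixing: C_std·(Q_w + Q_r) = Q_w·C_e + Q_r·C_b.
Rearranging, Q_w = Q_r·(C_std − C_b)/(C_e − C_std) = 12·(180 − 7.23) / (1760 − 180) = 1.312 m³/s.

1.31 m³/s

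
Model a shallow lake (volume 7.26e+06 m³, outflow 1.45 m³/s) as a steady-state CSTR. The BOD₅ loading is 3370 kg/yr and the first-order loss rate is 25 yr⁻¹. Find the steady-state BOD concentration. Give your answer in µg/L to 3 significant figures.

14.8 µg/L

Outflow Q = 1.45 m³/s × 3.156e+07 s/yr = 4.576e+07 m³/yr.
Steady-state CSTR mass balance: W = Q·C + k·V·C, so C = W/(Q + kV).
Q + kV = 4.576e+07 + 25·7.26e+06 = 2.273e+08 m³/yr.
C = 3370/2.273e+08 = 1.483e-05 kg/m³ = 0.01483 mg/L = 14.83 µg/L.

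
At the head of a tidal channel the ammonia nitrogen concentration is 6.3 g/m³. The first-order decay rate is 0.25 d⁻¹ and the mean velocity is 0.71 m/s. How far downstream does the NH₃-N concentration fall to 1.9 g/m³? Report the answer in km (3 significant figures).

From C = C₀·e^(−kt), t = ln(C₀/C)/k = ln(6.3/1.9)/0.25 = 1.199/0.25 = 4.795 d.
Distance = v·t = 0.71 m/s × 4.143e+05 s = 2.941e+05 m = 294.1 km.

294 km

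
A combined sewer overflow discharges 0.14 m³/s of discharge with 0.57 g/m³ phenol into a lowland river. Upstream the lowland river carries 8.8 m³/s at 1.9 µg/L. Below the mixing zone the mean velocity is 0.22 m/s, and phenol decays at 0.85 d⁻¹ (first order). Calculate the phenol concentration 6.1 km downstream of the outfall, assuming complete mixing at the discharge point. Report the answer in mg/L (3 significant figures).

0.00822 mg/L

1.9 µg/L = 0.0019 mg/L.
After complete mixing, C₀ = (0.14·0.57 + 8.8·0.0019) / 8.94 = 0.0108 mg/L.
Travel time t = 6100 m / 0.22 m/s = 2.773e+04 s = 0.3209 d.
C = 0.0108·exp(−0.85·0.3209) = 0.0108·0.7613 = 0.008219 mg/L.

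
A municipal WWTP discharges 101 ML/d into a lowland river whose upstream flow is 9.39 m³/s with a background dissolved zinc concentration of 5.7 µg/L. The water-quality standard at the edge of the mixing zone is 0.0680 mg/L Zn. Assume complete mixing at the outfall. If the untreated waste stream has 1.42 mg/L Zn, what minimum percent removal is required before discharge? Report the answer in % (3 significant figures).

60.0 %

101 ML/d = 1.169 m³/s.
5.7 µg/L = 0.0057 mg/L.
Mass balance: 0.068·10.56 = 1.169·Cₑ + 9.39·0.0057.
Cₑ = (0.718 − 0.05352) / 1.169 = 0.5684 mg/L.
Required removal = 1 − 0.5684/1.42 = 59.97 %.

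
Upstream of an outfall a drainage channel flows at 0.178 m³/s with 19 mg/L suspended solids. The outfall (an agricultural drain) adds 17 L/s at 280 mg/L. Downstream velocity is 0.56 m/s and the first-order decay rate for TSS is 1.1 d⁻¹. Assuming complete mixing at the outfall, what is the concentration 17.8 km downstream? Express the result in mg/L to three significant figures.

17 L/s = 0.017 m³/s.
After complete mixing, C₀ = (0.017·280 + 0.178·19) / 0.195 = 41.75 mg/L.
Travel time t = 1.78e+04 m / 0.56 m/s = 3.179e+04 s = 0.3679 d.
C = 41.75·exp(−1.1·0.3679) = 41.75·0.6672 = 27.86 mg/L.

27.9 mg/L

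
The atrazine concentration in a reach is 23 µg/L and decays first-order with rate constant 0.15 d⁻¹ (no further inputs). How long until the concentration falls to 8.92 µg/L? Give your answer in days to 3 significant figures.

6.31 d

t = ln(C₀/C)/k = ln(23/8.92)/0.15 = 0.9472/0.15 = 6.315 d.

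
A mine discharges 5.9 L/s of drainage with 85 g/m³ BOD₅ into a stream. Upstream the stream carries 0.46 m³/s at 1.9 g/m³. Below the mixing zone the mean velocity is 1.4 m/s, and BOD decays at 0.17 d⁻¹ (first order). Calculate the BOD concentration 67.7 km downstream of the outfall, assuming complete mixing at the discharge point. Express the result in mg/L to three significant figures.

5.9 L/s = 0.0059 m³/s.
After complete mixing, C₀ = (0.0059·85 + 0.46·1.9) / 0.4659 = 2.952 mg/L.
Travel time t = 6.77e+04 m / 1.4 m/s = 4.836e+04 s = 0.5597 d.
C = 2.952·exp(−0.17·0.5597) = 2.952·0.9092 = 2.684 mg/L.

2.68 mg/L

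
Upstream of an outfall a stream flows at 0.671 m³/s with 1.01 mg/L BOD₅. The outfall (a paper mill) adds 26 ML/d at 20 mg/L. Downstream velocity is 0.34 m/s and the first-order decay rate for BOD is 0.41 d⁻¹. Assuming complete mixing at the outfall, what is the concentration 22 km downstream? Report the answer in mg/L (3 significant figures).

5.07 mg/L

26 ML/d = 0.3009 m³/s.
After complete mixing, C₀ = (0.3009·20 + 0.671·1.01) / 0.9719 = 6.89 mg/L.
Travel time t = 2.2e+04 m / 0.34 m/s = 6.471e+04 s = 0.7489 d.
C = 6.89·exp(−0.41·0.7489) = 6.89·0.7356 = 5.068 mg/L.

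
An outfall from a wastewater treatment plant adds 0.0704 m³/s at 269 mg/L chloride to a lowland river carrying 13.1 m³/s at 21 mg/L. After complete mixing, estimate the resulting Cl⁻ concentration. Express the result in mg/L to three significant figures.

22.3 mg/L

Flow-weighted mixing gives C = (0.0704·269 + 13.1·21) / (0.0704 + 13.1) = 294/13.17 = 22.33 mg/L.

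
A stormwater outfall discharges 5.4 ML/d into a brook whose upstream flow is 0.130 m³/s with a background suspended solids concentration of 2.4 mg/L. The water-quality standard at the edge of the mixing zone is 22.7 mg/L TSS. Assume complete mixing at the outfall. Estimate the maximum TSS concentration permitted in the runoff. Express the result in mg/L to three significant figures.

64.9 mg/L

5.4 ML/d = 0.0625 m³/s.
Mass balance: 22.7·0.1925 = 0.0625·Cₑ + 0.13·2.4.
Cₑ = (4.37 − 0.312) / 0.0625 = 64.92 mg/L.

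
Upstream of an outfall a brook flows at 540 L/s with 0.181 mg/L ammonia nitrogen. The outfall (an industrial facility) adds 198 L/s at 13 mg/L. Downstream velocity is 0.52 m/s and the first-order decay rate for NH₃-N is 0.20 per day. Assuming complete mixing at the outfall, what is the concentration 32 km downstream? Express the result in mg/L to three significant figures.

198 L/s = 0.198 m³/s.
540 L/s = 0.54 m³/s.
After complete mixing, C₀ = (0.198·13 + 0.54·0.181) / 0.738 = 3.62 mg/L.
Travel time t = 3.2e+04 m / 0.52 m/s = 6.154e+04 s = 0.7123 d.
C = 3.62·exp(−0.20·0.7123) = 3.62·0.8672 = 3.14 mg/L.

3.14 mg/L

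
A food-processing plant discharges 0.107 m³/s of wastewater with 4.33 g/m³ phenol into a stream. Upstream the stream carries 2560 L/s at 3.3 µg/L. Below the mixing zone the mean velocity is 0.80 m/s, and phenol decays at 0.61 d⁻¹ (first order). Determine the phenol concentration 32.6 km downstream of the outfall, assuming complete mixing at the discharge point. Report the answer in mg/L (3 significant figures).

2560 L/s = 2.56 m³/s.
3.3 µg/L = 0.0033 mg/L.
After complete mixing, C₀ = (0.107·4.33 + 2.56·0.0033) / 2.667 = 0.1769 mg/L.
Travel time t = 3.26e+04 m / 0.80 m/s = 4.075e+04 s = 0.4716 d.
C = 0.1769·exp(−0.61·0.4716) = 0.1769·0.75 = 0.1327 mg/L.

0.133 mg/L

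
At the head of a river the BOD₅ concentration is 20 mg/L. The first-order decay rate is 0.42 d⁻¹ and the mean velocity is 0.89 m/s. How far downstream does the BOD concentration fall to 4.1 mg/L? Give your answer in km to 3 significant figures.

290 km

From C = C₀·e^(−kt), t = ln(C₀/C)/k = ln(20/4.1)/0.42 = 1.585/0.42 = 3.773 d.
Distance = v·t = 0.89 m/s × 3.26e+05 s = 2.901e+05 m = 290.1 km.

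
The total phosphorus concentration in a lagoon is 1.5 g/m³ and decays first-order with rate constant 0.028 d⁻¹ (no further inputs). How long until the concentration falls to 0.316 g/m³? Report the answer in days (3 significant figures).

t = ln(C₀/C)/k = ln(1.5/0.316)/0.028 = 1.557/0.028 = 55.62 d.

55.6 d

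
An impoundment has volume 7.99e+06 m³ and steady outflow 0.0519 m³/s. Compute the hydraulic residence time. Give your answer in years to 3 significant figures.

Q = 0.0519 m³/s × 3.156e+07 s/yr = 1.638e+06 m³/yr.
Hydraulic residence time τ = V/Q = 7.99e+06/1.638e+06 = 4.878 yr.

4.88 yr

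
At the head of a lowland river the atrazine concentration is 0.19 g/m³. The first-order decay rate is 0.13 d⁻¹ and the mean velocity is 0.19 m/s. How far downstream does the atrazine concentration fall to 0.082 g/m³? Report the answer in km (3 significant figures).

From C = C₀·e^(−kt), t = ln(C₀/C)/k = ln(0.19/0.082)/0.13 = 0.8403/0.13 = 6.464 d.
Distance = v·t = 0.19 m/s × 5.585e+05 s = 1.061e+05 m = 106.1 km.

106 km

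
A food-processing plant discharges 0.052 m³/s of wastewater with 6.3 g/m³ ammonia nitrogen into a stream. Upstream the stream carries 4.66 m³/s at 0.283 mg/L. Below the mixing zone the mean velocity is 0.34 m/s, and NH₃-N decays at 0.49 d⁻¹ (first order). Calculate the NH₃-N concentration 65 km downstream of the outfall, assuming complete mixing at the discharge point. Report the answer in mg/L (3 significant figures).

After complete mixing, C₀ = (0.052·6.3 + 4.66·0.283) / 4.712 = 0.3494 mg/L.
Travel time t = 6.5e+04 m / 0.34 m/s = 1.912e+05 s = 2.213 d.
C = 0.3494·exp(−0.49·2.213) = 0.3494·0.3382 = 0.1182 mg/L.

0.118 mg/L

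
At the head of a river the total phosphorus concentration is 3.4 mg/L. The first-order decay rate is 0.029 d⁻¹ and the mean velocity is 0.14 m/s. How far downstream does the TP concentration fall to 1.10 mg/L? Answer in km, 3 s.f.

471 km

From C = C₀·e^(−kt), t = ln(C₀/C)/k = ln(3.4/1.10)/0.029 = 1.128/0.029 = 38.91 d.
Distance = v·t = 0.14 m/s × 3.362e+06 s = 4.707e+05 m = 470.7 km.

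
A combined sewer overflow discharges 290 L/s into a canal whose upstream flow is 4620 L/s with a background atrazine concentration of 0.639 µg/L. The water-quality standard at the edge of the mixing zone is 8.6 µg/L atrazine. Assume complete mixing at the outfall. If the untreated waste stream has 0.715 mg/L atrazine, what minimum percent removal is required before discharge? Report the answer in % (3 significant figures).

81.1 %

290 L/s = 0.29 m³/s.
4620 L/s = 4.62 m³/s.
0.639 µg/L = 0.000639 mg/L.
8.6 µg/L = 0.0086 mg/L.
Mass balance: 0.0086·4.91 = 0.29·Cₑ + 4.62·0.000639.
Cₑ = (0.04223 − 0.002952) / 0.29 = 0.1354 mg/L.
Required removal = 1 − 0.1354/0.715 = 81.06 %.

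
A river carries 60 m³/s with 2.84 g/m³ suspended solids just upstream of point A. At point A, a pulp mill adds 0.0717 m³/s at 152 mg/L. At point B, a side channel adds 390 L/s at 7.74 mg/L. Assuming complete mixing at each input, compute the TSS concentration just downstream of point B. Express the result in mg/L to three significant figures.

After input A: C = (60·2.84 + 0.0717·152) / 60.07 = 3.018 mg/L.
390 L/s = 0.39 m³/s.
After input B: C = (60.07·3.018 + 0.39·7.74) / 60.46 = 3.048 mg/L.

3.05 mg/L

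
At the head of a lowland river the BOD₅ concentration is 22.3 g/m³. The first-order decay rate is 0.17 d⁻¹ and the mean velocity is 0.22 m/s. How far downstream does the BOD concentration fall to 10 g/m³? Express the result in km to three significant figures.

89.7 km

From C = C₀·e^(−kt), t = ln(C₀/C)/k = ln(22.3/10)/0.17 = 0.802/0.17 = 4.718 d.
Distance = v·t = 0.22 m/s × 4.076e+05 s = 8.967e+04 m = 89.67 km.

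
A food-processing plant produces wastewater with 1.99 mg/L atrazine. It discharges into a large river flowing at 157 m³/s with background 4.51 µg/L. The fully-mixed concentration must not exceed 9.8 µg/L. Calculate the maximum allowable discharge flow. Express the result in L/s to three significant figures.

4.51 µg/L = 0.00451 mg/L.
9.8 µg/L = 0.0098 mg/L.
Mass balance at complete mixing: C_std·(Q_w + Q_r) = Q_w·C_e + Q_r·C_b.
Rearranging, Q_w = Q_r·(C_std − C_b)/(C_e − C_std) = 157·(0.0098 − 0.00451) / (1.99 − 0.0098) = 0.4194 m³/s.
= 419.4 L/s.

419 L/s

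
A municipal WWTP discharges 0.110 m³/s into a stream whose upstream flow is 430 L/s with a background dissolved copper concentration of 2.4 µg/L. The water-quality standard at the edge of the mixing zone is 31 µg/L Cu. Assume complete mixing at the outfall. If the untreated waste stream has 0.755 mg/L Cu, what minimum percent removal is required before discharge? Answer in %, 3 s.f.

430 L/s = 0.43 m³/s.
2.4 µg/L = 0.0024 mg/L.
31 µg/L = 0.031 mg/L.
Mass balance: 0.031·0.54 = 0.11·Cₑ + 0.43·0.0024.
Cₑ = (0.01674 − 0.001032) / 0.11 = 0.1428 mg/L.
Required removal = 1 − 0.1428/0.755 = 81.09 %.

81.1 %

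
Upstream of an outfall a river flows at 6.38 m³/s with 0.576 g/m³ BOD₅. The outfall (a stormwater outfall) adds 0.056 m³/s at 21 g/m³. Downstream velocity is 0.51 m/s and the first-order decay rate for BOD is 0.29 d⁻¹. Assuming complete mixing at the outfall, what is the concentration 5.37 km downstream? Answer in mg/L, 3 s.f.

After complete mixing, C₀ = (0.056·21 + 6.38·0.576) / 6.436 = 0.7537 mg/L.
Travel time t = 5370 m / 0.51 m/s = 1.053e+04 s = 0.1219 d.
C = 0.7537·exp(−0.29·0.1219) = 0.7537·0.9653 = 0.7275 mg/L.

0.728 mg/L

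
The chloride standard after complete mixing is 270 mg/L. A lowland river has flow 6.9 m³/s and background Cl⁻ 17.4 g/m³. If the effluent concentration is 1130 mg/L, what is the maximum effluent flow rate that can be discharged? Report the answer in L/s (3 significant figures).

Mass balance at complete mixing: C_std·(Q_w + Q_r) = Q_w·C_e + Q_r·C_b.
Rearranging, Q_w = Q_r·(C_std − C_b)/(C_e − C_std) = 6.9·(270 − 17.4) / (1130 − 270) = 2.027 m³/s.
= 2027 L/s.

2030 L/s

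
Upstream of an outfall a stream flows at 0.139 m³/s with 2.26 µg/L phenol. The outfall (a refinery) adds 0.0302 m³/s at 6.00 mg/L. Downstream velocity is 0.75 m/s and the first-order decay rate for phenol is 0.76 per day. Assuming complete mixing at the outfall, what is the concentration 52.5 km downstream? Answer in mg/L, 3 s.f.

0.580 mg/L

2.26 µg/L = 0.00226 mg/L.
After complete mixing, C₀ = (0.0302·6 + 0.139·0.00226) / 0.1692 = 1.073 mg/L.
Travel time t = 5.25e+04 m / 0.75 m/s = 7e+04 s = 0.8102 d.
C = 1.073·exp(−0.76·0.8102) = 1.073·0.5402 = 0.5796 mg/L.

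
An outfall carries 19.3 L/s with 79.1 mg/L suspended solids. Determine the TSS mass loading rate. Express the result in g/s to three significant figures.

19.3 L/s = 0.0193 m³/s.
Mass flux = Q·C = 0.0193 m³/s × 79.1 g/m³ = 1.527 g/s.

1.53 g/s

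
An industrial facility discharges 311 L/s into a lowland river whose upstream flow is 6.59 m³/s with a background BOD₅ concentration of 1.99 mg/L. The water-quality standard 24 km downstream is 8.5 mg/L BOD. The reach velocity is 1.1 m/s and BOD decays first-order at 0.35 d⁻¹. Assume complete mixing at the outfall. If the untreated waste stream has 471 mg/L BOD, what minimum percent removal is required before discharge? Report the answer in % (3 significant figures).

311 L/s = 0.311 m³/s.
Travel time to the compliance point: t = 2.4e+04/1.1 = 2.182e+04 s = 0.2525 d; decay factor exp(−0.35·0.2525) = 0.9154.
So the concentration just after mixing may be at most 8.5/0.9154 = 9.285 mg/L.
Mass balance: 9.285·6.901 = 0.311·Cₑ + 6.59·1.99.
Cₑ = (64.08 − 13.11) / 0.311 = 163.9 mg/L.
Required removal = 1 − 163.9/471 = 65.21 %.

65.2 %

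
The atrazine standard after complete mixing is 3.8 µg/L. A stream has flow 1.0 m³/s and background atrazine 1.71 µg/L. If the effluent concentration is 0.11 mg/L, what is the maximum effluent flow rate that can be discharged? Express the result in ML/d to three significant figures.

1.70 ML/d

1.71 µg/L = 0.00171 mg/L.
3.8 µg/L = 0.0038 mg/L.
Mass balance at complete mixing: C_std·(Q_w + Q_r) = Q_w·C_e + Q_r·C_b.
Rearranging, Q_w = Q_r·(C_std − C_b)/(C_e − C_std) = 1.0·(0.0038 − 0.00171) / (0.11 − 0.0038) = 0.01968 m³/s.
= 1.7 ML/d.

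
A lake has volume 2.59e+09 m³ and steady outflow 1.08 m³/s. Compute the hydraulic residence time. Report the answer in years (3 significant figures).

76.0 yr

Q = 1.08 m³/s × 3.156e+07 s/yr = 3.408e+07 m³/yr.
Hydraulic residence time τ = V/Q = 2.59e+09/3.408e+07 = 75.99 yr.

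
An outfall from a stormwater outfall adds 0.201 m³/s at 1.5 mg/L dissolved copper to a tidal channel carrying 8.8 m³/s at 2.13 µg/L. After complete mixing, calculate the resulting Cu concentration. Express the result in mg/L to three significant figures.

2.13 µg/L = 0.00213 mg/L.
By mass balance at complete mixing, C = (0.201·1.5 + 8.8·0.00213) / (0.201 + 8.8) = 0.3202/9.001 = 0.03558 mg/L.

0.0356 mg/L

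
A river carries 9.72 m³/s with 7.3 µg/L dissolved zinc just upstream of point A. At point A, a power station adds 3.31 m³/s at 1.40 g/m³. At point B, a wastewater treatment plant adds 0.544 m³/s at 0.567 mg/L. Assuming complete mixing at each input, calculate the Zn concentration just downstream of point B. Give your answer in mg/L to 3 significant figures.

0.369 mg/L

7.3 µg/L = 0.0073 mg/L.
After input A: C = (9.72·0.0073 + 3.31·1.4) / 13.03 = 0.3611 mg/L.
After input B: C = (13.03·0.3611 + 0.544·0.567) / 13.57 = 0.3693 mg/L.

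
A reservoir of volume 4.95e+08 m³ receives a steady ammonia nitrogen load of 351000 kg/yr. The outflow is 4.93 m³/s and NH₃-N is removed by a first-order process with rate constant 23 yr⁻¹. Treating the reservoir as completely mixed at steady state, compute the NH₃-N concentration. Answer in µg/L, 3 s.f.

30.4 µg/L

Outflow Q = 4.93 m³/s × 3.156e+07 s/yr = 1.556e+08 m³/yr.
Steady-state CSTR mass balance: W = Q·C + k·V·C, so C = W/(Q + kV).
Q + kV = 1.556e+08 + 23·4.95e+08 = 1.154e+10 m³/yr.
C = 351000/1.154e+10 = 3.041e-05 kg/m³ = 0.03041 mg/L = 30.41 µg/L.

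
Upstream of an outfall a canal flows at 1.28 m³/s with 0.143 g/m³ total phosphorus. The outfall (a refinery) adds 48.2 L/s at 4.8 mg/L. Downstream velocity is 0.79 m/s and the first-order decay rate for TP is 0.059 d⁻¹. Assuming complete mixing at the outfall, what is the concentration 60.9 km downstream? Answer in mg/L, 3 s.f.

48.2 L/s = 0.0482 m³/s.
After complete mixing, C₀ = (0.0482·4.8 + 1.28·0.143) / 1.328 = 0.312 mg/L.
Travel time t = 6.09e+04 m / 0.79 m/s = 7.709e+04 s = 0.8922 d.
C = 0.312·exp(−0.059·0.8922) = 0.312·0.9487 = 0.296 mg/L.

0.296 mg/L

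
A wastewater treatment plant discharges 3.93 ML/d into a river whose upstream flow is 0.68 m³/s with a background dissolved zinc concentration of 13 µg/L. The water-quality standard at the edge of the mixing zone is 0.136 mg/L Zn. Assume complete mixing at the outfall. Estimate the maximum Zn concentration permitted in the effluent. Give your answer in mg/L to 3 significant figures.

3.93 ML/d = 0.04549 m³/s.
13 µg/L = 0.013 mg/L.
Mass balance: 0.136·0.7255 = 0.04549·Cₑ + 0.68·0.013.
Cₑ = (0.09867 − 0.00884) / 0.04549 = 1.975 mg/L.

1.97 mg/L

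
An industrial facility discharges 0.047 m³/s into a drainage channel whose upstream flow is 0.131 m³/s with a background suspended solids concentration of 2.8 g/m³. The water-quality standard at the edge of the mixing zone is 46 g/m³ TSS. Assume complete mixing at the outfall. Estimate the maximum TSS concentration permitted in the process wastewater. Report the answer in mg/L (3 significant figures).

166 mg/L

Mass balance: 46·0.178 = 0.047·Cₑ + 0.131·2.8.
Cₑ = (8.188 − 0.3668) / 0.047 = 166.4 mg/L.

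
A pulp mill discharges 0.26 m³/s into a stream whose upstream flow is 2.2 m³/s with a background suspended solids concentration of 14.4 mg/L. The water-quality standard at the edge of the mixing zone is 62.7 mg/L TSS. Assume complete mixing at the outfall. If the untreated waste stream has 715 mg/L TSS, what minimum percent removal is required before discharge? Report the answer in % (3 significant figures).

34.1 %

Mass balance: 62.7·2.46 = 0.26·Cₑ + 2.2·14.4.
Cₑ = (154.2 − 31.68) / 0.26 = 471.4 mg/L.
Required removal = 1 − 471.4/715 = 34.07 %.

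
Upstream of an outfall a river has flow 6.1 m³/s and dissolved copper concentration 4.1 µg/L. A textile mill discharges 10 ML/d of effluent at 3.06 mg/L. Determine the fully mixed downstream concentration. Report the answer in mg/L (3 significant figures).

0.0610 mg/L

10 ML/d = 0.1157 m³/s.
4.1 µg/L = 0.0041 mg/L.
Conservation of mass across the mixing zone: C = (0.1157·3.06 + 6.1·0.0041) / (0.1157 + 6.1) = 0.3792/6.216 = 0.061 mg/L.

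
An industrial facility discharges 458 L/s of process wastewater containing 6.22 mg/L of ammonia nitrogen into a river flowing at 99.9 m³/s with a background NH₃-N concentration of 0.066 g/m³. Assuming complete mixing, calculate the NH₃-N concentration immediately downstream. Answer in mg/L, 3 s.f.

458 L/s = 0.458 m³/s.
Conservation of mass across the mixing zone: C = (0.458·6.22 + 99.9·0.066) / (0.458 + 99.9) = 9.442/100.4 = 0.09408 mg/L.

0.0941 mg/L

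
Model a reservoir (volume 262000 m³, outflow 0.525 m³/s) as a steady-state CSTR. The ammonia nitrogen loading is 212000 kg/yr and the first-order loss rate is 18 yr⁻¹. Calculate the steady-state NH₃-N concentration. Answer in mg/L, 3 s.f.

9.96 mg/L

Outflow Q = 0.525 m³/s × 3.156e+07 s/yr = 1.657e+07 m³/yr.
Steady-state CSTR mass balance: W = Q·C + k·V·C, so C = W/(Q + kV).
Q + kV = 1.657e+07 + 18·262000 = 2.128e+07 m³/yr.
C = 212000/2.128e+07 = 0.009961 kg/m³ = 9.961 mg/L.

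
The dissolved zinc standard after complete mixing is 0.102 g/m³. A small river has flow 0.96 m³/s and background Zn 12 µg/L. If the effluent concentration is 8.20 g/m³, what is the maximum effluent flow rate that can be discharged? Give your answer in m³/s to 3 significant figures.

12 µg/L = 0.012 mg/L.
Mass balance at complete mixing: C_std·(Q_w + Q_r) = Q_w·C_e + Q_r·C_b.
Rearranging, Q_w = Q_r·(C_std − C_b)/(C_e − C_std) = 0.96·(0.102 − 0.012) / (8.2 − 0.102) = 0.01067 m³/s.

0.0107 m³/s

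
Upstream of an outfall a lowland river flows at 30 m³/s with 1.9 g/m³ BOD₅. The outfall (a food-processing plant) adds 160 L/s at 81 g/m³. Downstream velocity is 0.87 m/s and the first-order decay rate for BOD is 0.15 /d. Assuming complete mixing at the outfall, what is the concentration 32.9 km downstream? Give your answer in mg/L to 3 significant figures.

2.17 mg/L

160 L/s = 0.16 m³/s.
After complete mixing, C₀ = (0.16·81 + 30·1.9) / 30.16 = 2.32 mg/L.
Travel time t = 3.29e+04 m / 0.87 m/s = 3.782e+04 s = 0.4377 d.
C = 2.32·exp(−0.15·0.4377) = 2.32·0.9365 = 2.172 mg/L.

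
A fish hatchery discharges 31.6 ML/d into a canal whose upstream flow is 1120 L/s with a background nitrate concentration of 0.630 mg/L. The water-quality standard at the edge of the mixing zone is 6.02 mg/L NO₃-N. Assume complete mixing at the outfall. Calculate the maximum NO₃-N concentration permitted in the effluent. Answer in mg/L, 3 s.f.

22.5 mg/L

31.6 ML/d = 0.3657 m³/s.
1120 L/s = 1.12 m³/s.
Mass balance: 6.02·1.486 = 0.3657·Cₑ + 1.12·0.63.
Cₑ = (8.944 − 0.7056) / 0.3657 = 22.53 mg/L.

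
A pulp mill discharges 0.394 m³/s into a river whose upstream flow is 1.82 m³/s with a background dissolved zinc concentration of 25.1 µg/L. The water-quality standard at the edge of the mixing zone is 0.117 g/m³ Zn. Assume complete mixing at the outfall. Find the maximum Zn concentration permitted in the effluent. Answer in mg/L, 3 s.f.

0.542 mg/L

25.1 µg/L = 0.0251 mg/L.
Mass balance: 0.117·2.214 = 0.394·Cₑ + 1.82·0.0251.
Cₑ = (0.259 − 0.04568) / 0.394 = 0.5415 mg/L.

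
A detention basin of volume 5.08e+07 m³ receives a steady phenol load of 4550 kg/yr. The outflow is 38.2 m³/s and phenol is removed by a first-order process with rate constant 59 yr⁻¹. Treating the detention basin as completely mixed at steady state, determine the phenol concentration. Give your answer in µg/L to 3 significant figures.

1.08 µg/L

Outflow Q = 38.2 m³/s × 3.156e+07 s/yr = 1.206e+09 m³/yr.
Steady-state CSTR mass balance: W = Q·C + k·V·C, so C = W/(Q + kV).
Q + kV = 1.206e+09 + 59·5.08e+07 = 4.203e+09 m³/yr.
C = 4550/4.203e+09 = 1.083e-06 kg/m³ = 0.001083 mg/L = 1.083 µg/L.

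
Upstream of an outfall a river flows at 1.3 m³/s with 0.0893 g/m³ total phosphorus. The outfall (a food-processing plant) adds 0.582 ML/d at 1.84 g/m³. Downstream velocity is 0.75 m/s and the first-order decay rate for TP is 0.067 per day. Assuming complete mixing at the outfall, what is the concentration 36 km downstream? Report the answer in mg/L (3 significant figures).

0.0947 mg/L

0.582 ML/d = 0.006736 m³/s.
After complete mixing, C₀ = (0.006736·1.84 + 1.3·0.0893) / 1.307 = 0.09832 mg/L.
Travel time t = 3.6e+04 m / 0.75 m/s = 4.8e+04 s = 0.5556 d.
C = 0.09832·exp(−0.067·0.5556) = 0.09832·0.9635 = 0.09473 mg/L.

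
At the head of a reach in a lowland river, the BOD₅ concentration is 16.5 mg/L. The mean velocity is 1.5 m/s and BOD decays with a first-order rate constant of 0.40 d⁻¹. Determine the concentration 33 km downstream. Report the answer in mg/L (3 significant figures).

Travel time t = 33 km / 1.5 m/s = 3.3e+04/1.5 = 2.2e+04 s = 0.2546 d.
First-order decay: C = 16.5·exp(−0.40·0.2546) = 16.5·0.9032 = 14.9 mg/L.

14.9 mg/L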